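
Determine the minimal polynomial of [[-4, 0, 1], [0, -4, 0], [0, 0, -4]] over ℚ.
m_A(x) = (x + 4)^2

The characteristic polynomial factors as (x + 4)^3. The minimal polynomial is ∏(x - λ)^{k_λ} where k_λ is the size of the largest Jordan block at λ.

For λ = -4: rank(A + 4I) = 1, and the largest Jordan block has size 2 (the smallest k with rank((A + 4I)^k) = rank((A + 4I)^(k+1))).

So m_A(x) = (x + 4)^2.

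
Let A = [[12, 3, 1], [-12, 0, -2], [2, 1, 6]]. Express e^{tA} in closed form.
A has Jordan form J = [[6, 1, 0], [0, 6, 1], [0, 0, 6]] with A = PJP^{-1}, so e^{tA} = P e^{tJ} P^{-1}.

For a Jordan block J_k(λ), e^{tJ_k(λ)} = e^{λt} · (I + tN + t^2 N^2/2! + ... + t^{k-1} N^{k-1}/(k-1)!) where N is the nilpotent superdiagonal part.

Assembling the blocks and conjugating back gives the entries of e^{tA} as shown above.

e^{tA} = [[(t^2 + 6*t + 1)*e^{6*t}, t*(t + 6)*e^{6*t}/2, t*e^{6*t}], [2*t*(-t - 6)*e^{6*t}, (-t^2 - 6*t + 1)*e^{6*t}, -2*t*e^{6*t}], [2*t*e^{6*t}, t*e^{6*t}, e^{6*t}]]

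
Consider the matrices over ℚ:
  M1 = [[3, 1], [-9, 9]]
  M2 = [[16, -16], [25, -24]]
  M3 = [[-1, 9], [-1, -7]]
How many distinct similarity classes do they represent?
2 classes: {M1}, {M2, M3}

Characteristic polynomials: χ_{M1} = (x - 6)^2, χ_{M2} = (x + 4)^2, χ_{M3} = (x + 4)^2.

{M1}: invariant factors (x - 6)^2.

{M2, M3}: invariant factors (x + 4)^2.

Matrices are similar if and only if their invariant-factor lists agree; the partition into similarity classes is {M1}, {M2, M3}.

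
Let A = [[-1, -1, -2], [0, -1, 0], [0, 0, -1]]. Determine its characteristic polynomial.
xI - A = [[x + 1, 1, 2], [0, x + 1, 0], [0, 0, x + 1]].

Expanding det(xI - A) along the first row:
det(xI - A) = + (x + 1)·det([[x + 1, 0], [0, x + 1]]) - (1)·det([[0, 0], [0, x + 1]]) + (2)·det([[0, x + 1], [0, 0]]).

Evaluating gives χ_A(x) = x^3 + 3x^2 + 3x + 1 = (x + 1)^3.

χ_A(x) = (x + 1)^3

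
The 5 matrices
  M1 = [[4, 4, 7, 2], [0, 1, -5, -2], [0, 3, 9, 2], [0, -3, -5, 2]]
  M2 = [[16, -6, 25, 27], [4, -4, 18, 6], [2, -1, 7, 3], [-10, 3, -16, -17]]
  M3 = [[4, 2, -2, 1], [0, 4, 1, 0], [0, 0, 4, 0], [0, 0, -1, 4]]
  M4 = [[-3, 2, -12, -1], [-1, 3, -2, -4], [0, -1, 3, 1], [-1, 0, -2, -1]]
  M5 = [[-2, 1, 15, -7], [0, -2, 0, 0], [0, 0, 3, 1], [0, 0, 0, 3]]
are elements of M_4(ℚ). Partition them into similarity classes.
Characteristic polynomials: χ_{M1} = (x - 4)^4, χ_{M2} = (x - 3)^2(x + 2)^2, χ_{M3} = (x - 4)^4, χ_{M4} = (x - 3)^2(x + 2)^2, χ_{M5} = (x - 3)^2(x + 2)^2.

{M1, M3}: invariant factors x - 4, (x - 4)^3.

{M2, M4, M5}: invariant factors (x - 3)^2(x + 2)^2.

Matrices are similar if and only if their invariant-factor lists agree; the partition into similarity classes is {M1, M3}, {M2, M4, M5}.

2 classes: {M1, M3}, {M2, M4, M5}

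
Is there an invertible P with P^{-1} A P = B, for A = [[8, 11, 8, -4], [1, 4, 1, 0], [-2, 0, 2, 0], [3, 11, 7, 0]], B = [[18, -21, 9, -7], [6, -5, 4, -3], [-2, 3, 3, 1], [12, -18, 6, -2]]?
Yes.

Two matrices over a field are similar if and only if they have the same invariant factors.

Both A and B have characteristic polynomial (x - 4)^2(x - 3)^2 and minimal polynomial (x - 4)(x - 3)^2. Computing further, both have invariant factors x - 4, (x - 4)(x - 3)^2. Hence A and B are similar.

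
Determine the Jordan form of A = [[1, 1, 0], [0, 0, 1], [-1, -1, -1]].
The characteristic polynomial is det(xI - A) = x^3, so the eigenvalues are 0 (algebraic multiplicity 3).

For λ = 0: rank(A) = 2, rank(A^2) = 1, rank(A^3) = 0. The eigenspace has dimension 3 - 2 = 1, so there is 1 Jordan block; the rank sequence gives block sizes [3].

Assembling the blocks gives the Jordan form J above.

J = [[0, 1, 0], [0, 0, 1], [0, 0, 0]]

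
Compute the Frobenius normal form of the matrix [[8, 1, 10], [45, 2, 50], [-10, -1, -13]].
R = [[0, 0, 27], [1, 0, 9], [0, 1, -3]]

The invariant factors of A (the non-unit diagonal entries of the Smith normal form of xI - A over ℚ[x]) are (x - 3)(x + 3)^2, each dividing the next. The characteristic polynomial is their product, (x - 3)(x + 3)^2.

The rational canonical form is the block-diagonal matrix of companion matrices C(f_i):
R = [[0, 0, 27], [1, 0, 9], [0, 1, -3]].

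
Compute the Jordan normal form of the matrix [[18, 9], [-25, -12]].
J = [[3, 1], [0, 3]]

The characteristic polynomial is det(xI - A) = (x - 3)^2, so the eigenvalues are 3 (algebraic multiplicity 2).

For λ = 3: rank(A - 3I) = 1, rank((A - 3I)^2) = 0. The eigenspace has dimension 2 - 1 = 1, so there is 1 Jordan block; the rank sequence gives block sizes [2].

Assembling the blocks gives the Jordan form J above.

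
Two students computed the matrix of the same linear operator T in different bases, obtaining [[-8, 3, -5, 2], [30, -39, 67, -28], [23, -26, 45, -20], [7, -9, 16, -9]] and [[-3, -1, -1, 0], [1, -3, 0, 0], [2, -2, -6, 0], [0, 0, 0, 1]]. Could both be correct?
Two matrices over a field are similar if and only if they have the same invariant factors.

Both A and B have characteristic polynomial (x - 1)(x + 4)^3 and minimal polynomial (x - 1)(x + 4)^3. Computing further, both have invariant factors (x - 1)(x + 4)^3. Hence A and B are similar.

Yes.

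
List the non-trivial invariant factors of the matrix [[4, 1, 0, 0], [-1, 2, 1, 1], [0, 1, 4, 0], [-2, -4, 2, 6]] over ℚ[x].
The Jordan structure of A has elementary divisors (x - 4)^3, (x - 4). Arranging the block sizes at each eigenvalue in decreasing order and taking row products gives the invariant factors.

Invariant factors (smallest first, each dividing the next): x - 4, (x - 4)^3.

Check: the last factor (x - 4)^3 is the minimal polynomial, and the product (x - 4)^4 is the characteristic polynomial.

x - 4, (x - 4)^3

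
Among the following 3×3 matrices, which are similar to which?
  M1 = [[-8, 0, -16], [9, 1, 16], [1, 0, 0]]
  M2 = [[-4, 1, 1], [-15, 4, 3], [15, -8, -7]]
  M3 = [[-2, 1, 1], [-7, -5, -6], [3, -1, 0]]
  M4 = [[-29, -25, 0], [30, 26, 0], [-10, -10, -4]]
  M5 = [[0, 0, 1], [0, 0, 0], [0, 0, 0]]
Characteristic polynomials: χ_{M1} = (x - 1)(x + 4)^2, χ_{M2} = (x - 1)(x + 4)^2, χ_{M3} = (x - 1)(x + 4)^2, χ_{M4} = (x - 1)(x + 4)^2, χ_{M5} = x^3.

{M1, M2, M3}: invariant factors (x - 1)(x + 4)^2.

{M4}: invariant factors x + 4, (x - 1)(x + 4).

{M5}: invariant factors x, x^2.

Matrices are similar if and only if their invariant-factor lists agree; the partition into similarity classes is {M1, M2, M3}, {M4}, {M5}.

3 classes: {M1, M2, M3}, {M4}, {M5}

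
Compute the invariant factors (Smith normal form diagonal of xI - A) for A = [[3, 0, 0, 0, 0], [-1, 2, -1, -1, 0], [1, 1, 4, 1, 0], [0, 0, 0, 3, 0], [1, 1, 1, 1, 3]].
The Jordan structure of A has elementary divisors (x - 3)^2, (x - 3), (x - 3), (x - 3). Arranging the block sizes at each eigenvalue in decreasing order and taking row products gives the invariant factors.

Invariant factors (smallest first, each dividing the next): x - 3, x - 3, x - 3, (x - 3)^2.

Check: the last factor (x - 3)^2 is the minimal polynomial, and the product (x - 3)^5 is the characteristic polynomial.

x - 3, x - 3, x - 3, (x - 3)^2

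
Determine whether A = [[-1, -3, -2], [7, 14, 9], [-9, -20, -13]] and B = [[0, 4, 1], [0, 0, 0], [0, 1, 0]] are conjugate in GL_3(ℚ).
Two matrices over a field are similar if and only if they have the same invariant factors.

Both A and B have characteristic polynomial x^3 and minimal polynomial x^3. Computing further, both have invariant factors x^3. Hence A and B are similar.

Yes.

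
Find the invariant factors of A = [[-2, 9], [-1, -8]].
(x + 5)^2

The Jordan structure of A has elementary divisors (x + 5)^2. Arranging the block sizes at each eigenvalue in decreasing order and taking row products gives the invariant factors.

Invariant factors (smallest first, each dividing the next): (x + 5)^2.

Check: the last factor (x + 5)^2 is the minimal polynomial, and the product (x + 5)^2 is the characteristic polynomial.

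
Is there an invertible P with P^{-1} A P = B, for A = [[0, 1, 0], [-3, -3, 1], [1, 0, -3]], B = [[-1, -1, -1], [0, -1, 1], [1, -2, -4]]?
Yes.

Two matrices over a field are similar if and only if they have the same invariant factors.

Both A and B have characteristic polynomial (x + 2)^3 and minimal polynomial (x + 2)^3. Computing further, both have invariant factors (x + 2)^3. Hence A and B are similar.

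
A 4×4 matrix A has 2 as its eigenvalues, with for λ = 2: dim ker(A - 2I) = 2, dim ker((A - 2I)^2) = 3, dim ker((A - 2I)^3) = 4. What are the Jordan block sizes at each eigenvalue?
Jordan blocks: (2, 3), (2, 1)

λ = 2: successive nullity increments [2, 1, 1] count blocks of size ≥ k; block sizes are [3, 1].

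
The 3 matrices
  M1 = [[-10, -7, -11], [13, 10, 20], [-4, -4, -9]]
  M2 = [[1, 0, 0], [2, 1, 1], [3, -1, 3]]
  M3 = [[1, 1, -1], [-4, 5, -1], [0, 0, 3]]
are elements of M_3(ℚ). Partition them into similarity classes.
3 classes: {M1}, {M2}, {M3}

Characteristic polynomials: χ_{M1} = (x + 3)^3, χ_{M2} = (x - 2)^2(x - 1), χ_{M3} = (x - 3)^3.

{M1}: invariant factors (x + 3)^3.

{M2}: invariant factors (x - 2)^2(x - 1).

{M3}: invariant factors (x - 3)^3.

Matrices are similar if and only if their invariant-factor lists agree; the partition into similarity classes is {M1}, {M2}, {M3}.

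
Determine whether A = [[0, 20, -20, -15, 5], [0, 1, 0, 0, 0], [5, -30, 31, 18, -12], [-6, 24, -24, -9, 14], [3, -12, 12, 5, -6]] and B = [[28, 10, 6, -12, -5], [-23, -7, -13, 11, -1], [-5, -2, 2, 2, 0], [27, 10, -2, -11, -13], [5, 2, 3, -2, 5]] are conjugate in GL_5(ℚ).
No.

Both have characteristic polynomial (x - 5)^3(x - 1)^2, but the minimal polynomial of A is (x - 5)^3(x - 1) while the minimal polynomial of B is (x - 5)^3(x - 1)^2. The minimal polynomial is a similarity invariant, so A and B are not similar.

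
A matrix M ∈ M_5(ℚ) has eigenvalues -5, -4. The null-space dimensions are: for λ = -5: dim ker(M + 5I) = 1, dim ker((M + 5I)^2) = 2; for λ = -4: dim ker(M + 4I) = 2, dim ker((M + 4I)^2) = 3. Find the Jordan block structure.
λ = -5: successive nullity increments [1, 1] count blocks of size ≥ k; block sizes are [2].
λ = -4: successive nullity increments [2, 1] count blocks of size ≥ k; block sizes are [2, 1].

Jordan blocks: (-5, 2), (-4, 2), (-4, 1)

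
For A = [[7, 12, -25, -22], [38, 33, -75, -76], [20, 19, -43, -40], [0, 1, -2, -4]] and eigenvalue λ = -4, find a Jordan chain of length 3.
We seek v_1 ∈ ker((A + 4I)^3) \ ker((A + 4I)^2), then set v_{i+1} = (A + 4I) v_i.

One such chain is v_1 = [[0, 2, 1, 0]]^T, v_2 = [[-1, -1, -1, 0]]^T, v_3 = [[2, 0, 0, 1]]^T. Check: (A + 4I) v_3 = [[0, 0, 0, 0]]^T = 0.

v_1 = [[0, 2, 1, 0]]^T, v_2 = [[-1, -1, -1, 0]]^T, v_3 = [[2, 0, 0, 1]]^T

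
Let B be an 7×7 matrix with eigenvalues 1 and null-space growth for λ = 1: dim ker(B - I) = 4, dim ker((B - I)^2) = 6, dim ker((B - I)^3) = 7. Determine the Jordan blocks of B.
λ = 1: successive nullity increments [4, 2, 1] count blocks of size ≥ k; block sizes are [3, 2, 1, 1].

Jordan blocks: (1, 3), (1, 2), (1, 1), (1, 1)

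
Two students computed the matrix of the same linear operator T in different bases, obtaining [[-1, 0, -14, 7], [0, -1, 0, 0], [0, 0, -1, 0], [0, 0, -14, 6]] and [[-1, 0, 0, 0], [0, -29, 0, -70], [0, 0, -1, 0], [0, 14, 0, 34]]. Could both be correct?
Yes.

Two matrices over a field are similar if and only if they have the same invariant factors.

Both A and B have characteristic polynomial (x - 6)(x + 1)^3 and minimal polynomial (x - 6)(x + 1). Computing further, both have invariant factors x + 1, x + 1, (x - 6)(x + 1). Hence A and B are similar.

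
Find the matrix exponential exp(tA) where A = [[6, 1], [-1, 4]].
e^{tA} = [[(t + 1)*e^{5*t}, t*e^{5*t}], [-t*e^{5*t}, (1 - t)*e^{5*t}]]

A has Jordan form J = [[5, 1], [0, 5]] with A = PJP^{-1}, so e^{tA} = P e^{tJ} P^{-1}.

For a Jordan block J_k(λ), e^{tJ_k(λ)} = e^{λt} · (I + tN + t^2 N^2/2! + ... + t^{k-1} N^{k-1}/(k-1)!) where N is the nilpotent superdiagonal part.

Assembling the blocks and conjugating back gives the entries of e^{tA} as shown above.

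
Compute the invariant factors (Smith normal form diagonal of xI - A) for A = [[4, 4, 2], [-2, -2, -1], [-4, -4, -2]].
The Jordan structure of A has elementary divisors x^2, x. Arranging the block sizes at each eigenvalue in decreasing order and taking row products gives the invariant factors.

Invariant factors (smallest first, each dividing the next): x, x^2.

Check: the last factor x^2 is the minimal polynomial, and the product x^3 is the characteristic polynomial.

x, x^2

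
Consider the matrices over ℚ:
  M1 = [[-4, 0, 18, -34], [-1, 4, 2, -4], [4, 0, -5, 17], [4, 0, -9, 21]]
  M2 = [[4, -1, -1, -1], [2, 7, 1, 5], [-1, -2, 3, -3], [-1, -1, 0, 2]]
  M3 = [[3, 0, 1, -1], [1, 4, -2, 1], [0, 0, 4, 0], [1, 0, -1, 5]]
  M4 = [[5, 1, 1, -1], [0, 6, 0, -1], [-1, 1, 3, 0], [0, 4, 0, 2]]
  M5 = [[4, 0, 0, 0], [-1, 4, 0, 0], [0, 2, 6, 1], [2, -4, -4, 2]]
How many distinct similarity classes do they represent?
1 class: {M1, M2, M3, M4, M5}

Characteristic polynomials: χ_{M1} = (x - 4)^4, χ_{M2} = (x - 4)^4, χ_{M3} = (x - 4)^4, χ_{M4} = (x - 4)^4, χ_{M5} = (x - 4)^4.

{M1, M2, M3, M4, M5}: invariant factors (x - 4)^2, (x - 4)^2.

Matrices are similar if and only if their invariant-factor lists agree; the partition into similarity classes is {M1, M2, M3, M4, M5}.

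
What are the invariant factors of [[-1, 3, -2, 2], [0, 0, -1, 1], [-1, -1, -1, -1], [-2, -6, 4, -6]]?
The Jordan structure of A has elementary divisors (x + 2)^3, (x + 2). Arranging the block sizes at each eigenvalue in decreasing order and taking row products gives the invariant factors.

Invariant factors (smallest first, each dividing the next): x + 2, (x + 2)^3.

Check: the last factor (x + 2)^3 is the minimal polynomial, and the product (x + 2)^4 is the characteristic polynomial.

x + 2, (x + 2)^3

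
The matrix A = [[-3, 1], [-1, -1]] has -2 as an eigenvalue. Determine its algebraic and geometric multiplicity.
The characteristic polynomial is (x + 2)^2, so the factor x + 2 appears with exponent 2: the algebraic multiplicity is 2.

rank(A + 2I) = 1, so the eigenspace has dimension 2 - 1 = 1: the geometric multiplicity is 1.

Since 1 < 2, A is not diagonalizable.

algebraic multiplicity 2, geometric multiplicity 1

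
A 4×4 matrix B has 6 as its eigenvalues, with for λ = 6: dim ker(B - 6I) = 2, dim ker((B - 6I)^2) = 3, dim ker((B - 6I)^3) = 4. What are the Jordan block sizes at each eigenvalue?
Jordan blocks: (6, 3), (6, 1)

λ = 6: successive nullity increments [2, 1, 1] count blocks of size ≥ k; block sizes are [3, 1].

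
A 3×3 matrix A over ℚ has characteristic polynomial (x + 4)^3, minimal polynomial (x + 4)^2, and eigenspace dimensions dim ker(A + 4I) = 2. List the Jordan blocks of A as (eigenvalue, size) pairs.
λ = -4: algebraic multiplicity 3 (exponent in χ_A), largest block size 2 (exponent in m_A), 2 blocks (geometric multiplicity). These force block sizes [2, 1].

Jordan blocks: (-4, 2), (-4, 1)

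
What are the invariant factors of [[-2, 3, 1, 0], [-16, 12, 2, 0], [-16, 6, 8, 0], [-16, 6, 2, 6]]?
x - 6, x - 6, (x - 6)^2

The Jordan structure of A has elementary divisors (x - 6)^2, (x - 6), (x - 6). Arranging the block sizes at each eigenvalue in decreasing order and taking row products gives the invariant factors.

Invariant factors (smallest first, each dividing the next): x - 6, x - 6, (x - 6)^2.

Check: the last factor (x - 6)^2 is the minimal polynomial, and the product (x - 6)^4 is the characteristic polynomial.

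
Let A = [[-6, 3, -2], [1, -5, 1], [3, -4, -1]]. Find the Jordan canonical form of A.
J = [[-4, 1, 0], [0, -4, 1], [0, 0, -4]]

The characteristic polynomial is det(xI - A) = (x + 4)^3, so the eigenvalues are -4 (algebraic multiplicity 3).

For λ = -4: rank(A + 4I) = 2, rank((A + 4I)^2) = 1, rank((A + 4I)^3) = 0. The eigenspace has dimension 3 - 2 = 1, so there is 1 Jordan block; the rank sequence gives block sizes [3].

Assembling the blocks gives the Jordan form J above.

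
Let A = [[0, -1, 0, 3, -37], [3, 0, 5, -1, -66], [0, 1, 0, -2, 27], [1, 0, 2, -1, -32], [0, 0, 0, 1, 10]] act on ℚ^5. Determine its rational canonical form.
The invariant factors of A (the non-unit diagonal entries of the Smith normal form of xI - A over ℚ[x]) are (x - 5)(x - 4)(x^3 + x + 1), each dividing the next. The characteristic polynomial is their product, (x - 5)(x - 4)(x^3 + x + 1).

The rational canonical form is the block-diagonal matrix of companion matrices C(f_i):
R = [[0, 0, 0, 0, -20], [1, 0, 0, 0, -11], [0, 1, 0, 0, 8], [0, 0, 1, 0, -21], [0, 0, 0, 1, 9]].

Note the characteristic polynomial does not split into linear factors over ℚ, so A has no Jordan form over ℚ; the rational canonical form exists over any field.

R = [[0, 0, 0, 0, -20], [1, 0, 0, 0, -11], [0, 1, 0, 0, 8], [0, 0, 1, 0, -21], [0, 0, 0, 1, 9]]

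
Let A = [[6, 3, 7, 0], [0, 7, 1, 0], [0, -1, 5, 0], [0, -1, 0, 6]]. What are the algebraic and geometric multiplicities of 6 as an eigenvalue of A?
The characteristic polynomial is (x - 6)^4, so the factor x - 6 appears with exponent 4: the algebraic multiplicity is 4.

rank(A - 6I) = 2, so the eigenspace has dimension 4 - 2 = 2: the geometric multiplicity is 2.

Since 2 < 4, A is not diagonalizable.

algebraic multiplicity 4, geometric multiplicity 2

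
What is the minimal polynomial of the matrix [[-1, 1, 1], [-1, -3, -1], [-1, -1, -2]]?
m_A(x) = (x + 2)^3

The characteristic polynomial factors as (x + 2)^3. The minimal polynomial is ∏(x - λ)^{k_λ} where k_λ is the size of the largest Jordan block at λ.

For λ = -2: rank(A + 2I) = 2, and the largest Jordan block has size 3 (the smallest k with rank((A + 2I)^k) = rank((A + 2I)^(k+1))).

So m_A(x) = (x + 2)^3.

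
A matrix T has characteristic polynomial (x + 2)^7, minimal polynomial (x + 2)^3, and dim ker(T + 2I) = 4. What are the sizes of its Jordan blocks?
λ = -2: algebraic multiplicity 7 (exponent in χ_T), largest block size 3 (exponent in m_T), 4 blocks (geometric multiplicity). These force block sizes [3, 2, 1, 1].

Jordan blocks: (-2, 3), (-2, 2), (-2, 1), (-2, 1)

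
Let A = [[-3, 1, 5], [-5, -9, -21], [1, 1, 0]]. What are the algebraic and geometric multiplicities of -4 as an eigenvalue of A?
The characteristic polynomial is (x + 4)^3, so the factor x + 4 appears with exponent 3: the algebraic multiplicity is 3.

rank(A + 4I) = 2, so the eigenspace has dimension 3 - 2 = 1: the geometric multiplicity is 1.

Since 1 < 3, A is not diagonalizable.

algebraic multiplicity 3, geometric multiplicity 1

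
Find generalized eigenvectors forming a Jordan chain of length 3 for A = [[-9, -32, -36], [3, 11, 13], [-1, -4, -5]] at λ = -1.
v_1 = [[9, -3, 1]]^T, v_2 = [[-12, 4, -1]]^T, v_3 = [[4, -1, 0]]^T

We seek v_1 ∈ ker((A + I)^3) \ ker((A + I)^2), then set v_{i+1} = (A + I) v_i.

One such chain is v_1 = [[9, -3, 1]]^T, v_2 = [[-12, 4, -1]]^T, v_3 = [[4, -1, 0]]^T. Check: (A + I) v_3 = [[0, 0, 0]]^T = 0.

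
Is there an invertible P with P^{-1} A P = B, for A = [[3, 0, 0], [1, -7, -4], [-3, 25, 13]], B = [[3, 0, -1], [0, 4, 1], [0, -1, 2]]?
Yes.

Two matrices over a field are similar if and only if they have the same invariant factors.

Both A and B have characteristic polynomial (x - 3)^3 and minimal polynomial (x - 3)^3. Computing further, both have invariant factors (x - 3)^3. Hence A and B are similar.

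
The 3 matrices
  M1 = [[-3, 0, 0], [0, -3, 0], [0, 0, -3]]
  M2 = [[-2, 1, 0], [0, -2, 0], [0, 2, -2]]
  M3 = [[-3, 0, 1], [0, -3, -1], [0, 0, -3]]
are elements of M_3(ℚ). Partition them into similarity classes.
3 classes: {M1}, {M2}, {M3}

Characteristic polynomials: χ_{M1} = (x + 3)^3, χ_{M2} = (x + 2)^3, χ_{M3} = (x + 3)^3.

{M1}: invariant factors x + 3, x + 3, x + 3.

{M2}: invariant factors x + 2, (x + 2)^2.

{M3}: invariant factors x + 3, (x + 3)^2.

Matrices are similar if and only if their invariant-factor lists agree; the partition into similarity classes is {M1}, {M2}, {M3}.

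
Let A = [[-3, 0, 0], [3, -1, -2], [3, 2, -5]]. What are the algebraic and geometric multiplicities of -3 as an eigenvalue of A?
The characteristic polynomial is (x + 3)^3, so the factor x + 3 appears with exponent 3: the algebraic multiplicity is 3.

rank(A + 3I) = 1, so the eigenspace has dimension 3 - 1 = 2: the geometric multiplicity is 2.

Since 2 < 3, A is not diagonalizable.

algebraic multiplicity 3, geometric multiplicity 2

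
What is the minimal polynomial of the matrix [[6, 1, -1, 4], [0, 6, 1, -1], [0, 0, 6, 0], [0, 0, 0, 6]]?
The characteristic polynomial factors as (x - 6)^4. The minimal polynomial is ∏(x - λ)^{k_λ} where k_λ is the size of the largest Jordan block at λ.

For λ = 6: rank(A - 6I) = 2, and the largest Jordan block has size 3 (the smallest k with rank((A - 6I)^k) = rank((A - 6I)^(k+1))).

So m_A(x) = (x - 6)^3.

m_A(x) = (x - 6)^3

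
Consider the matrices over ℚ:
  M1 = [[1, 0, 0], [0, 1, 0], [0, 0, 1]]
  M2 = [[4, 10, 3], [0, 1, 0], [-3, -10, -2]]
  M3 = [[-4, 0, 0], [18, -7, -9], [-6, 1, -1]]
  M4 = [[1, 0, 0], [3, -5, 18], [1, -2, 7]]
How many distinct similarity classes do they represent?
3 classes: {M1}, {M2, M4}, {M3}

Characteristic polynomials: χ_{M1} = (x - 1)^3, χ_{M2} = (x - 1)^3, χ_{M3} = (x + 4)^3, χ_{M4} = (x - 1)^3.

{M1}: invariant factors x - 1, x - 1, x - 1.

{M2, M4}: invariant factors x - 1, (x - 1)^2.

{M3}: invariant factors x + 4, (x + 4)^2.

Matrices are similar if and only if their invariant-factor lists agree; the partition into similarity classes is {M1}, {M2, M4}, {M3}.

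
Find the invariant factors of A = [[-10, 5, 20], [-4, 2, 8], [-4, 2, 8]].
x, x^2

The Jordan structure of A has elementary divisors x^2, x. Arranging the block sizes at each eigenvalue in decreasing order and taking row products gives the invariant factors.

Invariant factors (smallest first, each dividing the next): x, x^2.

Check: the last factor x^2 is the minimal polynomial, and the product x^3 is the characteristic polynomial.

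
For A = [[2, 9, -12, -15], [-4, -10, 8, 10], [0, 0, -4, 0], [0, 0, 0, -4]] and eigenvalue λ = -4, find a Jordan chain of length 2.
v_1 = [[-1, 1, 0, 0]]^T, v_2 = [[3, -2, 0, 0]]^T

We seek v_1 ∈ ker((A + 4I)^2) \ ker(A + 4I), then set v_{i+1} = (A + 4I) v_i.

One such chain is v_1 = [[-1, 1, 0, 0]]^T, v_2 = [[3, -2, 0, 0]]^T. Check: (A + 4I) v_2 = [[0, 0, 0, 0]]^T = 0.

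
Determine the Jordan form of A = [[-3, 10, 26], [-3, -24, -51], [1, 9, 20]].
The characteristic polynomial is det(xI - A) = (x - 3)(x + 5)^2, so the eigenvalues are -5 (algebraic multiplicity 2), 3 (algebraic multiplicity 1).

For λ = -5: rank(A + 5I) = 2, rank((A + 5I)^2) = 1. The eigenspace has dimension 3 - 2 = 1, so there is 1 Jordan block; the rank sequence gives block sizes [2].

For λ = 3: algebraic multiplicity 1 gives one 1×1 block.

Assembling the blocks gives the Jordan form J above.

J = [[-5, 1, 0], [0, -5, 0], [0, 0, 3]]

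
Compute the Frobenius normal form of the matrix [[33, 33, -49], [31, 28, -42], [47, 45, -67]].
The invariant factors of A (the non-unit diagonal entries of the Smith normal form of xI - A over ℚ[x]) are (x + 5)(x^2 + x + 2), each dividing the next. The characteristic polynomial is their product, (x + 5)(x^2 + x + 2).

The rational canonical form is the block-diagonal matrix of companion matrices C(f_i):
R = [[0, 0, -10], [1, 0, -7], [0, 1, -6]].

Note the characteristic polynomial does not split into linear factors over ℚ, so A has no Jordan form over ℚ; the rational canonical form exists over any field.

R = [[0, 0, -10], [1, 0, -7], [0, 1, -6]]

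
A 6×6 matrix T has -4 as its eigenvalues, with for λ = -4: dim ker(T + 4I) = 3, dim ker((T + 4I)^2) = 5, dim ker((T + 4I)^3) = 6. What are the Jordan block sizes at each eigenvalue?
λ = -4: successive nullity increments [3, 2, 1] count blocks of size ≥ k; block sizes are [3, 2, 1].

Jordan blocks: (-4, 3), (-4, 2), (-4, 1)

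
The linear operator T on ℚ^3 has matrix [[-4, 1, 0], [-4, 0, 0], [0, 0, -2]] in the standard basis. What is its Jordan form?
The characteristic polynomial is det(xI - A) = (x + 2)^3, so the eigenvalues are -2 (algebraic multiplicity 3).

For λ = -2: rank(A + 2I) = 1, rank((A + 2I)^2) = 0. The eigenspace has dimension 3 - 1 = 2, so there are 2 Jordan blocks; the rank sequence gives block sizes [2, 1].

Assembling the blocks gives the Jordan form J above.

J = [[-2, 1, 0], [0, -2, 0], [0, 0, -2]]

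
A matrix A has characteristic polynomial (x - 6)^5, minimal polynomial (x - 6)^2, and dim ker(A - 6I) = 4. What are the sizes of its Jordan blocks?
λ = 6: algebraic multiplicity 5 (exponent in χ_A), largest block size 2 (exponent in m_A), 4 blocks (geometric multiplicity). These force block sizes [2, 1, 1, 1].

Jordan blocks: (6, 2), (6, 1), (6, 1), (6, 1)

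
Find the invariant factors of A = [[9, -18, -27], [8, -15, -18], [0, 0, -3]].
x + 3, (x + 3)^2

The Jordan structure of A has elementary divisors (x + 3)^2, (x + 3). Arranging the block sizes at each eigenvalue in decreasing order and taking row products gives the invariant factors.

Invariant factors (smallest first, each dividing the next): x + 3, (x + 3)^2.

Check: the last factor (x + 3)^2 is the minimal polynomial, and the product (x + 3)^3 is the characteristic polynomial.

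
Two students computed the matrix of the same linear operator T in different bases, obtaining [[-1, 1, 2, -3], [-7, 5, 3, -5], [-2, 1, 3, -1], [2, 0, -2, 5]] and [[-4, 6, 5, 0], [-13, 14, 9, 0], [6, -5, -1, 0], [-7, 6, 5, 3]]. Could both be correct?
Two matrices over a field are similar if and only if they have the same invariant factors.

Both A and B have characteristic polynomial (x - 3)^4 and minimal polynomial (x - 3)^3. Computing further, both have invariant factors x - 3, (x - 3)^3. Hence A and B are similar.

Yes.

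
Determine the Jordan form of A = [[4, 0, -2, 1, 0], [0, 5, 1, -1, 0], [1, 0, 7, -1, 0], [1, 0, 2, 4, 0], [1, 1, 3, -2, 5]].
J = [[5, 1, 0, 0, 0], [0, 5, 1, 0, 0], [0, 0, 5, 0, 0], [0, 0, 0, 5, 1], [0, 0, 0, 0, 5]]

The characteristic polynomial is det(xI - A) = (x - 5)^5, so the eigenvalues are 5 (algebraic multiplicity 5).

For λ = 5: rank(A - 5I) = 3, rank((A - 5I)^2) = 1, rank((A - 5I)^3) = 0. The eigenspace has dimension 5 - 3 = 2, so there are 2 Jordan blocks; the rank sequence gives block sizes [3, 2].

Assembling the blocks gives the Jordan form J above.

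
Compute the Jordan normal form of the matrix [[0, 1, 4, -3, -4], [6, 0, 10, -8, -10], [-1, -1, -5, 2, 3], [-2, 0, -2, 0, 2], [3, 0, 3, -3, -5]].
The characteristic polynomial is det(xI - A) = (x + 2)^5, so the eigenvalues are -2 (algebraic multiplicity 5).

For λ = -2: rank(A + 2I) = 2, rank((A + 2I)^2) = 0. The eigenspace has dimension 5 - 2 = 3, so there are 3 Jordan blocks; the rank sequence gives block sizes [2, 2, 1].

Assembling the blocks gives the Jordan form J above.

J = [[-2, 1, 0, 0, 0], [0, -2, 0, 0, 0], [0, 0, -2, 1, 0], [0, 0, 0, -2, 0], [0, 0, 0, 0, -2]]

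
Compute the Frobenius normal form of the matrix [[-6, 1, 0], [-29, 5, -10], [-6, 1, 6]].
R = [[0, 0, -6], [1, 0, -3], [0, 1, 5]]

The invariant factors of A (the non-unit diagonal entries of the Smith normal form of xI - A over ℚ[x]) are (x - 2)(x^2 - 3x - 3), each dividing the next. The characteristic polynomial is their product, (x - 2)(x^2 - 3x - 3).

The rational canonical form is the block-diagonal matrix of companion matrices C(f_i):
R = [[0, 0, -6], [1, 0, -3], [0, 1, 5]].

Note the characteristic polynomial does not split into linear factors over ℚ, so A has no Jordan form over ℚ; the rational canonical form exists over any field.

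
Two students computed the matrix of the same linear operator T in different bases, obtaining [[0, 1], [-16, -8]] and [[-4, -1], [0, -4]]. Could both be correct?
Yes.

Two matrices over a field are similar if and only if they have the same invariant factors.

Both A and B have characteristic polynomial (x + 4)^2 and minimal polynomial (x + 4)^2. Computing further, both have invariant factors (x + 4)^2. Hence A and B are similar.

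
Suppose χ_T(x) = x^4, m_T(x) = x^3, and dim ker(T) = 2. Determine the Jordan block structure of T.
λ = 0: algebraic multiplicity 4 (exponent in χ_T), largest block size 3 (exponent in m_T), 2 blocks (geometric multiplicity). These force block sizes [3, 1].

Jordan blocks: (0, 3), (0, 1)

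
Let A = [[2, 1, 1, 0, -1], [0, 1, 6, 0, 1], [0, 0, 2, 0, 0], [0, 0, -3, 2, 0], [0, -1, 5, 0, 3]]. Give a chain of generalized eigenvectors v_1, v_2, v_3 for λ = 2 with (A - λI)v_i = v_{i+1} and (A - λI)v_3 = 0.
v_1 = [[1, -8, 1, 3, -7]]^T, v_2 = [[0, 7, 0, -3, 6]]^T, v_3 = [[1, -1, 0, 0, -1]]^T

We seek v_1 ∈ ker((A - 2I)^3) \ ker((A - 2I)^2), then set v_{i+1} = (A - 2I) v_i.

One such chain is v_1 = [[1, -8, 1, 3, -7]]^T, v_2 = [[0, 7, 0, -3, 6]]^T, v_3 = [[1, -1, 0, 0, -1]]^T. Check: (A - 2I) v_3 = [[0, 0, 0, 0, 0]]^T = 0.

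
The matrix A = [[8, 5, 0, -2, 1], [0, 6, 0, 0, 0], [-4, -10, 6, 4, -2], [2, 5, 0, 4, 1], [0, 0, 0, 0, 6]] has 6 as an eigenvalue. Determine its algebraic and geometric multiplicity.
The characteristic polynomial is (x - 6)^5, so the factor x - 6 appears with exponent 5: the algebraic multiplicity is 5.

rank(A - 6I) = 1, so the eigenspace has dimension 5 - 1 = 4: the geometric multiplicity is 4.

Since 4 < 5, A is not diagonalizable.

algebraic multiplicity 5, geometric multiplicity 4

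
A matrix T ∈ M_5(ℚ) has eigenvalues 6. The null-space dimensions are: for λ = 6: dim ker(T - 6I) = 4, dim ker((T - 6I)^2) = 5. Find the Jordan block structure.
Jordan blocks: (6, 2), (6, 1), (6, 1), (6, 1)

λ = 6: successive nullity increments [4, 1] count blocks of size ≥ k; block sizes are [2, 1, 1, 1].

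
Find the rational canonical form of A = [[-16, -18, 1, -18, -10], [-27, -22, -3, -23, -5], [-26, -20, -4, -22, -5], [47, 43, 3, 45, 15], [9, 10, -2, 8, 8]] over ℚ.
The invariant factors of A (the non-unit diagonal entries of the Smith normal form of xI - A over ℚ[x]) are x^2 - 3x - 5, (x - 5)(x^2 - 3x - 5), each dividing the next. The characteristic polynomial is their product, (x - 5)(x^2 - 3x - 5)^2.

The rational canonical form is the block-diagonal matrix of companion matrices C(f_i):
R = [[0, 5, 0, 0, 0], [1, 3, 0, 0, 0], [0, 0, 0, 0, -25], [0, 0, 1, 0, -10], [0, 0, 0, 1, 8]].

Note the characteristic polynomial does not split into linear factors over ℚ, so A has no Jordan form over ℚ; the rational canonical form exists over any field.

R = [[0, 5, 0, 0, 0], [1, 3, 0, 0, 0], [0, 0, 0, 0, -25], [0, 0, 1, 0, -10], [0, 0, 0, 1, 8]]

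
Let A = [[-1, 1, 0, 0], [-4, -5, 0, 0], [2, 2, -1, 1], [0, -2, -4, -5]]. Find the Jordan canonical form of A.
The characteristic polynomial is det(xI - A) = (x + 3)^4, so the eigenvalues are -3 (algebraic multiplicity 4).

For λ = -3: rank(A + 3I) = 2, rank((A + 3I)^2) = 0. The eigenspace has dimension 4 - 2 = 2, so there are 2 Jordan blocks; the rank sequence gives block sizes [2, 2].

Assembling the blocks gives the Jordan form J above.

J = [[-3, 1, 0, 0], [0, -3, 0, 0], [0, 0, -3, 1], [0, 0, 0, -3]]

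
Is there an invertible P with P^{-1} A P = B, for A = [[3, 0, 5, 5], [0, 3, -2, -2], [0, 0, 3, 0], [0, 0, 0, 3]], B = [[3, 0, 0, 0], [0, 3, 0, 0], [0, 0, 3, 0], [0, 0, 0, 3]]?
No.

Both have characteristic polynomial (x - 3)^4, but the minimal polynomial of A is (x - 3)^2 while the minimal polynomial of B is x - 3. The minimal polynomial is a similarity invariant, so A and B are not similar.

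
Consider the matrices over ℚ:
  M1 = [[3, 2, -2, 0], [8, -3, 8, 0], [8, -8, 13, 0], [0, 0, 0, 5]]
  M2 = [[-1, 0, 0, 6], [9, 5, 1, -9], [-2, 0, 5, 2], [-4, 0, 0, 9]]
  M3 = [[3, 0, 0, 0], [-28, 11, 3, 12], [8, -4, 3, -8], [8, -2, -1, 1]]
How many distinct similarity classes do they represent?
2 classes: {M1}, {M2, M3}

Characteristic polynomials: χ_{M1} = (x - 5)^3(x - 3), χ_{M2} = (x - 5)^3(x - 3), χ_{M3} = (x - 5)^3(x - 3).

{M1}: invariant factors x - 5, x - 5, (x - 5)(x - 3).

{M2, M3}: invariant factors x - 5, (x - 5)^2(x - 3).

Matrices are similar if and only if their invariant-factor lists agree; the partition into similarity classes is {M1}, {M2, M3}.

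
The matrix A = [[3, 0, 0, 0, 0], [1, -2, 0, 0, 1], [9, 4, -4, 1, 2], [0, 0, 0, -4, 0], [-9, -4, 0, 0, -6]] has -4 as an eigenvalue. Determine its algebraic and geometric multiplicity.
algebraic multiplicity 4, geometric multiplicity 2

The characteristic polynomial is (x - 3)(x + 4)^4, so the factor x + 4 appears with exponent 4: the algebraic multiplicity is 4.

rank(A + 4I) = 3, so the eigenspace has dimension 5 - 3 = 2: the geometric multiplicity is 2.

Since 2 < 4, A is not diagonalizable.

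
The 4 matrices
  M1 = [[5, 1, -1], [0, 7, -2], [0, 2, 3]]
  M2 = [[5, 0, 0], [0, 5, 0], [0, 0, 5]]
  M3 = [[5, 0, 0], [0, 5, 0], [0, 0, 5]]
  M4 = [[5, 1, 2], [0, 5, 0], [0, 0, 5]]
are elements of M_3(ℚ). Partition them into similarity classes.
2 classes: {M1, M4}, {M2, M3}

Characteristic polynomials: χ_{M1} = (x - 5)^3, χ_{M2} = (x - 5)^3, χ_{M3} = (x - 5)^3, χ_{M4} = (x - 5)^3.

{M1, M4}: invariant factors x - 5, (x - 5)^2.

{M2, M3}: invariant factors x - 5, x - 5, x - 5.

Matrices are similar if and only if their invariant-factor lists agree; the partition into similarity classes is {M1, M4}, {M2, M3}.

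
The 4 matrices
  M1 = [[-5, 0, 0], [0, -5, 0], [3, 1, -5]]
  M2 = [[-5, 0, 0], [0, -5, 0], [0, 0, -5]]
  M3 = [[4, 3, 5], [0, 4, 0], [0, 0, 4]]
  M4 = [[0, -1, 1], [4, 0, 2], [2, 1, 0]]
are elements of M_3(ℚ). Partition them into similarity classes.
4 classes: {M1}, {M2}, {M3}, {M4}

Characteristic polynomials: χ_{M1} = (x + 5)^3, χ_{M2} = (x + 5)^3, χ_{M3} = (x - 4)^3, χ_{M4} = x^3.

{M1}: invariant factors x + 5, (x + 5)^2.

{M2}: invariant factors x + 5, x + 5, x + 5.

{M3}: invariant factors x - 4, (x - 4)^2.

{M4}: invariant factors x^3.

Matrices are similar if and only if their invariant-factor lists agree; the partition into similarity classes is {M1}, {M2}, {M3}, {M4}.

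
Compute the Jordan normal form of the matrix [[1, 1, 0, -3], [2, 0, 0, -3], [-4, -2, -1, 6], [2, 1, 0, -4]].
J = [[-1, 1, 0, 0], [0, -1, 0, 0], [0, 0, -1, 0], [0, 0, 0, -1]]

The characteristic polynomial is det(xI - A) = (x + 1)^4, so the eigenvalues are -1 (algebraic multiplicity 4).

For λ = -1: rank(A + I) = 1, rank((A + I)^2) = 0. The eigenspace has dimension 4 - 1 = 3, so there are 3 Jordan blocks; the rank sequence gives block sizes [2, 1, 1].

Assembling the blocks gives the Jordan form J above.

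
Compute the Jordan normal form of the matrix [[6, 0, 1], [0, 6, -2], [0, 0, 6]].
J = [[6, 1, 0], [0, 6, 0], [0, 0, 6]]

The characteristic polynomial is det(xI - A) = (x - 6)^3, so the eigenvalues are 6 (algebraic multiplicity 3).

For λ = 6: rank(A - 6I) = 1, rank((A - 6I)^2) = 0. The eigenspace has dimension 3 - 1 = 2, so there are 2 Jordan blocks; the rank sequence gives block sizes [2, 1].

Assembling the blocks gives the Jordan form J above.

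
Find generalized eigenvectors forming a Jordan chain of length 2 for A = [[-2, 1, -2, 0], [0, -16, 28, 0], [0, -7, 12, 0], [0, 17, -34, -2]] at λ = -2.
v_1 = [[-1, 15, 7, -18]]^T, v_2 = [[1, -14, -7, 17]]^T

We seek v_1 ∈ ker((A + 2I)^2) \ ker(A + 2I), then set v_{i+1} = (A + 2I) v_i.

One such chain is v_1 = [[-1, 15, 7, -18]]^T, v_2 = [[1, -14, -7, 17]]^T. Check: (A + 2I) v_2 = [[0, 0, 0, 0]]^T = 0.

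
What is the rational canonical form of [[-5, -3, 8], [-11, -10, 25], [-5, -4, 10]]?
R = [[0, 0, -3], [1, 0, -7], [0, 1, -5]]

The invariant factors of A (the non-unit diagonal entries of the Smith normal form of xI - A over ℚ[x]) are (x + 1)^2(x + 3), each dividing the next. The characteristic polynomial is their product, (x + 1)^2(x + 3).

The rational canonical form is the block-diagonal matrix of companion matrices C(f_i):
R = [[0, 0, -3], [1, 0, -7], [0, 1, -5]].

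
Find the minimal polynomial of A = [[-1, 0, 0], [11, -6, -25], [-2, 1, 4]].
m_A(x) = (x + 1)^3

The characteristic polynomial factors as (x + 1)^3. The minimal polynomial is ∏(x - λ)^{k_λ} where k_λ is the size of the largest Jordan block at λ.

For λ = -1: rank(A + I) = 2, and the largest Jordan block has size 3 (the smallest k with rank((A + I)^k) = rank((A + I)^(k+1))).

So m_A(x) = (x + 1)^3.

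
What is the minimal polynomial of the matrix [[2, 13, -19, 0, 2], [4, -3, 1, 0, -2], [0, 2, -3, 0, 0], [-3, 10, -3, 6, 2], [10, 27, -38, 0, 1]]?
m_A(x) = (x - 6)^2(x + 3)^3

The characteristic polynomial factors as (x - 6)^2(x + 3)^3. The minimal polynomial is ∏(x - λ)^{k_λ} where k_λ is the size of the largest Jordan block at λ.

For λ = -3: rank(A + 3I) = 4, and the largest Jordan block has size 3 (the smallest k with rank((A + 3I)^k) = rank((A + 3I)^(k+1))).
For λ = 6: rank(A - 6I) = 4, and the largest Jordan block has size 2 (the smallest k with rank((A - 6I)^k) = rank((A - 6I)^(k+1))).

So m_A(x) = (x - 6)^2(x + 3)^3.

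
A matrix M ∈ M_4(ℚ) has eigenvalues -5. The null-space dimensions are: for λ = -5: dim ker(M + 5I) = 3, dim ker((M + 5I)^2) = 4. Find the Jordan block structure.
Jordan blocks: (-5, 2), (-5, 1), (-5, 1)

λ = -5: successive nullity increments [3, 1] count blocks of size ≥ k; block sizes are [2, 1, 1].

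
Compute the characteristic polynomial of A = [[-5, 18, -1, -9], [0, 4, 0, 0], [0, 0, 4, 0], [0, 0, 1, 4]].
xI - A = [[x + 5, -18, 1, 9], [0, x - 4, 0, 0], [0, 0, x - 4, 0], [0, 0, -1, x - 4]].

Expanding det(xI - A) along the first row:
det(xI - A) = + (x + 5)·det([[x - 4, 0, 0], [0, x - 4, 0], [0, -1, x - 4]]) - (-18)·det([[0, 0, 0], [0, x - 4, 0], [0, -1, x - 4]]) + (1)·det([[0, x - 4, 0], [0, 0, 0], [0, 0, x - 4]]) - (9)·det([[0, x - 4, 0], [0, 0, x - 4], [0, 0, -1]]).

Evaluating gives χ_A(x) = x^4 - 7x^3 - 12x^2 + 176x - 320 = (x - 4)^3(x + 5).

χ_A(x) = (x - 4)^3(x + 5)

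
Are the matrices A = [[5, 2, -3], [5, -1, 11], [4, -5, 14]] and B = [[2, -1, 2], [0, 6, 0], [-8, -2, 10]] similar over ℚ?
Both have characteristic polynomial (x - 6)^3, but the minimal polynomial of A is (x - 6)^3 while the minimal polynomial of B is (x - 6)^2. The minimal polynomial is a similarity invariant, so A and B are not similar.

No.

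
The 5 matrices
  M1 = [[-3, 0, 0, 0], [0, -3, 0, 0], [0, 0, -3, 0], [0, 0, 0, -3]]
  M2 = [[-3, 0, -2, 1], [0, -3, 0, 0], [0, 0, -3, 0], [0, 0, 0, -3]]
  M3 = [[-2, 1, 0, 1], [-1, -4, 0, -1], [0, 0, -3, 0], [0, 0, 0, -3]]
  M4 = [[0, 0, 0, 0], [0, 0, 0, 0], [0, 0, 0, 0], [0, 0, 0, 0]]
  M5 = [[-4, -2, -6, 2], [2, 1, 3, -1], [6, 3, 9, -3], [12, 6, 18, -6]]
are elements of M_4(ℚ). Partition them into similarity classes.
Characteristic polynomials: χ_{M1} = (x + 3)^4, χ_{M2} = (x + 3)^4, χ_{M3} = (x + 3)^4, χ_{M4} = x^4, χ_{M5} = x^4.

{M1}: invariant factors x + 3, x + 3, x + 3, x + 3.

{M2, M3}: invariant factors x + 3, x + 3, (x + 3)^2.

{M4}: invariant factors x, x, x, x.

{M5}: invariant factors x, x, x^2.

Matrices are similar if and only if their invariant-factor lists agree; the partition into similarity classes is {M1}, {M2, M3}, {M4}, {M5}.

4 classes: {M1}, {M2, M3}, {M4}, {M5}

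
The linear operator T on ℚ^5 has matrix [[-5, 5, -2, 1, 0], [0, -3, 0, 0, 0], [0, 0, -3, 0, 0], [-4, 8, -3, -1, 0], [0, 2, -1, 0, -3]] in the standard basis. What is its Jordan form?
J = [[-3, 1, 0, 0, 0], [0, -3, 1, 0, 0], [0, 0, -3, 0, 0], [0, 0, 0, -3, 0], [0, 0, 0, 0, -3]]

The characteristic polynomial is det(xI - A) = (x + 3)^5, so the eigenvalues are -3 (algebraic multiplicity 5).

For λ = -3: rank(A + 3I) = 2, rank((A + 3I)^2) = 1, rank((A + 3I)^3) = 0. The eigenspace has dimension 5 - 2 = 3, so there are 3 Jordan blocks; the rank sequence gives block sizes [3, 1, 1].

Assembling the blocks gives the Jordan form J above.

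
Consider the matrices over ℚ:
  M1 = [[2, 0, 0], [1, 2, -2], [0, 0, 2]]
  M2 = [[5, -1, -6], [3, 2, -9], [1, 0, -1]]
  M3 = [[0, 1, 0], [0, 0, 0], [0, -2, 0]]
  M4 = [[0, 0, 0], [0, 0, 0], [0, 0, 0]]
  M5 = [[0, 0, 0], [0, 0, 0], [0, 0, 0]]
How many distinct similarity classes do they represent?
4 classes: {M1}, {M2}, {M3}, {M4, M5}

Characteristic polynomials: χ_{M1} = (x - 2)^3, χ_{M2} = (x - 2)^3, χ_{M3} = x^3, χ_{M4} = x^3, χ_{M5} = x^3.

{M1}: invariant factors x - 2, (x - 2)^2.

{M2}: invariant factors (x - 2)^3.

{M3}: invariant factors x, x^2.

{M4, M5}: invariant factors x, x, x.

Matrices are similar if and only if their invariant-factor lists agree; the partition into similarity classes is {M1}, {M2}, {M3}, {M4, M5}.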